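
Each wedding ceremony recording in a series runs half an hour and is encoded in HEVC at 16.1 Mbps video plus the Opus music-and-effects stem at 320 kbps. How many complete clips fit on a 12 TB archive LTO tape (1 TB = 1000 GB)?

3248

30 min = 1800 s
Audio: 320 kbps = 0.320 Mbps.
Total bitrate: 16.420 Mbps.
Per item: 16.420 Mbps × 1800 s = 29,556 Mb = 3,694 MB.
Capacity: 12 TB = 96,000,000 Mb; 3248.07 items → 3248 complete.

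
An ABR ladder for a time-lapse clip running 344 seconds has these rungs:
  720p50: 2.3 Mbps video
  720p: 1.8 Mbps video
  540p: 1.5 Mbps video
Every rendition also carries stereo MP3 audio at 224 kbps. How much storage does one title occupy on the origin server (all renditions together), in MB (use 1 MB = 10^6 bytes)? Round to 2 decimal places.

Audio: 224 kbps = 0.224 Mbps.
Sum of rendition bitrates: (2.3+0.224) + (1.8+0.224) + (1.5+0.224) = 6.272 Mbps.
× 344 s = 2,158 Mb = 269.7 MB = 269.7 MB.

269.70 MB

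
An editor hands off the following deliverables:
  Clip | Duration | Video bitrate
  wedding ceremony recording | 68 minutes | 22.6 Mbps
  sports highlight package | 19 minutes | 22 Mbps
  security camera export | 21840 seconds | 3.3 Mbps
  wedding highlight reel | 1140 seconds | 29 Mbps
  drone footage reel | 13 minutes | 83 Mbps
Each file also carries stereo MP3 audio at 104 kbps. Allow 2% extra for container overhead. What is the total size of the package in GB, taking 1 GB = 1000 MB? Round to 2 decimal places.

Audio: 104 kbps = 0.104 Mbps.
wedding ceremony recording: 22.704 Mbps × 4080 s × 1.02 = 94485.0 Mb
sports highlight package: 22.104 Mbps × 1140 s × 1.02 = 25702.5 Mb
security camera export: 3.404 Mbps × 21840 s × 1.02 = 75830.2 Mb
wedding highlight reel: 29.104 Mbps × 1140 s × 1.02 = 33842.1 Mb
drone footage reel: 83.104 Mbps × 780 s × 1.02 = 66117.5 Mb
Total: 295977.4 Mb = 36997.2 MB.
= 37.00 GB.

37.00 GB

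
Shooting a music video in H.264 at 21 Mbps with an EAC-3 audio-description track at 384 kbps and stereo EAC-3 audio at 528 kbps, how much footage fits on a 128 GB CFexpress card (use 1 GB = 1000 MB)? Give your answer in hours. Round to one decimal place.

13.0 hours

Audio total: 384 + 528 = 912 kbps = 0.912 Mbps.
Total bitrate: 21 + 0.912 = 21.912 Mbps.
Capacity: 128 GB = 1,024,000 Mb.
Recording time: 1,024,000 / 21.912 = 46,732 s ≈ 13.0 hours.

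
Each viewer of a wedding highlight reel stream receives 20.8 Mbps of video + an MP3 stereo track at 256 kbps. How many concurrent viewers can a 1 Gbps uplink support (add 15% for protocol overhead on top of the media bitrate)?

41

Audio: 256 kbps = 0.256 Mbps.
Per-viewer media rate: 21.056 Mbps.
On the wire with 15% overhead: 24.214 Mbps.
1 Gbps = 1,000 Mbps; 1,000 / 24.214 = 41.30 → 41 viewers.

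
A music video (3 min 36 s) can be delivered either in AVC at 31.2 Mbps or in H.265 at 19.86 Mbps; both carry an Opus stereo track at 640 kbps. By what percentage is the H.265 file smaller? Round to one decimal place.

3 min 36 s = 216 s
Audio: 640 kbps = 0.640 Mbps.
AVC: 31.840 Mbps × 216 s = 6877.4 Mb = 0.860 GB.
H.265: 20.500 Mbps × 216 s = 4428.0 Mb = 0.553 GB.
Reduction: (1 − 0.553/0.860) × 100 = 35.62%.

35.6%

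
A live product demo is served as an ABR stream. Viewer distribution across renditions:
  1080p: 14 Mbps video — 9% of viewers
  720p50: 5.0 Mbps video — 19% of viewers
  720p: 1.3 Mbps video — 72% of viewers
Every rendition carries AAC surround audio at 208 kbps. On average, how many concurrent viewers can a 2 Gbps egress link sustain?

Audio: 208 kbps = 0.208 Mbps.
Average per-viewer bitrate: 0.09×14.208 + 0.19×5.208 + 0.72×1.508 = 3.354 Mbps.
2 Gbps = 2,000 Mbps; 2,000 / 3.354 = 596.30 → 596.

596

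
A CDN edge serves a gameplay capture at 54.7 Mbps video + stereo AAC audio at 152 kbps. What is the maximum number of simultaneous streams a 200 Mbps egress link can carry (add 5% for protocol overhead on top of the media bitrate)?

Audio: 152 kbps = 0.152 Mbps.
Per-viewer media rate: 54.852 Mbps.
On the wire with 5% overhead: 57.595 Mbps.
200 Mbps = 200.0 Mbps; 200.0 / 57.595 = 3.47 → 3 viewers.

3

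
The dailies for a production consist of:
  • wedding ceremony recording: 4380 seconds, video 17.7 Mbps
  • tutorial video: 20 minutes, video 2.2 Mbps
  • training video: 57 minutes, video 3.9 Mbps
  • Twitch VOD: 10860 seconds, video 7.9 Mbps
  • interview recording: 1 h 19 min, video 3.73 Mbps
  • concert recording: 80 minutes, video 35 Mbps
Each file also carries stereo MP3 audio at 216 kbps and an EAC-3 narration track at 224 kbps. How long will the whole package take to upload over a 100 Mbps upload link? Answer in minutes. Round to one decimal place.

Audio total: 216 + 224 = 440 kbps = 0.440 Mbps.
wedding ceremony recording: 18.140 Mbps × 4380 s = 79453.2 Mb
tutorial video: 2.640 Mbps × 1200 s = 3168.0 Mb
training video: 4.340 Mbps × 3420 s = 14842.8 Mb
Twitch VOD: 8.340 Mbps × 10860 s = 90572.4 Mb
interview recording: 4.170 Mbps × 4740 s = 19765.8 Mb
concert recording: 35.440 Mbps × 4800 s = 170112.0 Mb
Total: 377914.2 Mb = 47239.3 MB.
At 100 Mbps: 377914.2 / 100 = 3779 s ≈ 63 minutes.

63.0 minutes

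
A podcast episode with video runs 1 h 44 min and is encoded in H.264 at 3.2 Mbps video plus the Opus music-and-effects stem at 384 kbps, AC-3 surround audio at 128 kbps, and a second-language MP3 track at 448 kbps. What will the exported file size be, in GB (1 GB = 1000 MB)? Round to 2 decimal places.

1 h 44 min = 104 min = 6240 s
Audio total: 384 + 128 + 448 = 960 kbps = 0.960 Mbps.
Total bitrate: 3.2 + 0.960 = 4.160 Mbps.
Stream data: 4.160 Mbps × 6240 s = 25958.4 Mb.
25,958 Mb ÷ 8 = 3,245 MB → 3.245 GB.

3.24 GB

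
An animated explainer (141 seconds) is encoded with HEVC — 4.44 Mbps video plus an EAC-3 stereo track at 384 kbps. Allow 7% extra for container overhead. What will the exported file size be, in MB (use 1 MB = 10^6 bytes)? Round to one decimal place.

Audio: 384 kbps = 0.384 Mbps.
Total bitrate: 4.44 + 0.384 = 4.824 Mbps.
Stream data: 4.824 Mbps × 141 s = 680.2 Mb.
With 7% container overhead: ×1.07.
727.8 Mb ÷ 8 = 90.97 MB → 90.97 MB.

91.0 MB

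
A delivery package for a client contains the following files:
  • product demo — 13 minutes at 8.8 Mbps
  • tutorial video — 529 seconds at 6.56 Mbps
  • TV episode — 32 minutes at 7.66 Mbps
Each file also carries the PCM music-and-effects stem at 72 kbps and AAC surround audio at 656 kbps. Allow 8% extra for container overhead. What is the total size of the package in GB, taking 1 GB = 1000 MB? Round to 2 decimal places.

Audio total: 72 + 656 = 728 kbps = 0.728 Mbps.
product demo: 9.528 Mbps × 780 s × 1.08 = 8026.4 Mb
tutorial video: 7.288 Mbps × 529 s × 1.08 = 4163.8 Mb
TV episode: 8.388 Mbps × 1920 s × 1.08 = 17393.4 Mb
Total: 29583.5 Mb = 3697.9 MB.
= 3.698 GB.

3.70 GB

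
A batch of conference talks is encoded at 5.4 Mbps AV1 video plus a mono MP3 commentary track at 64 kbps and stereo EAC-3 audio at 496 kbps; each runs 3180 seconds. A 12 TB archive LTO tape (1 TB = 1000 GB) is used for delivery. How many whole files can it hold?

5065

Audio total: 64 + 496 = 560 kbps = 0.560 Mbps.
Total bitrate: 5.960 Mbps.
Per item: 5.960 Mbps × 3180 s = 18,953 Mb = 2,369 MB.
Capacity: 12 TB = 96,000,000 Mb; 5065.21 items → 5065 complete.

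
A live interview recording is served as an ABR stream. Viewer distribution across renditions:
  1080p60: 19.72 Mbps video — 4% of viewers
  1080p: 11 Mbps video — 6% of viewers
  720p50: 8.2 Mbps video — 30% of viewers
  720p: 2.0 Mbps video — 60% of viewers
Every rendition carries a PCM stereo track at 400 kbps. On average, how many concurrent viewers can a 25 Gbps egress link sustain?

Audio: 400 kbps = 0.400 Mbps.
Average per-viewer bitrate: 0.04×20.120 + 0.06×11.400 + 0.30×8.600 + 0.60×2.400 = 5.509 Mbps.
25 Gbps = 25,000 Mbps; 25,000 / 5.509 = 4538.19 → 4538.

4538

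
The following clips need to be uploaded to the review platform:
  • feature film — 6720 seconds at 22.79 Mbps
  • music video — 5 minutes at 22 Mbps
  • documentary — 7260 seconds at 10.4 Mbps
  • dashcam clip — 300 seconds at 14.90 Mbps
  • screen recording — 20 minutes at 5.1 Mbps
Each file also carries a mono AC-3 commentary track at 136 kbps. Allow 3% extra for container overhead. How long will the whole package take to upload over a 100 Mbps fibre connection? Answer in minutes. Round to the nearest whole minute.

Audio: 136 kbps = 0.136 Mbps.
feature film: 22.926 Mbps × 6720 s × 1.03 = 158684.6 Mb
music video: 22.136 Mbps × 300 s × 1.03 = 6840.0 Mb
documentary: 10.536 Mbps × 7260 s × 1.03 = 78786.1 Mb
dashcam clip: 15.036 Mbps × 300 s × 1.03 = 4646.1 Mb
screen recording: 5.236 Mbps × 1200 s × 1.03 = 6471.7 Mb
Total: 255428.5 Mb = 31928.6 MB.
At 100 Mbps: 255428.5 / 100 = 2554 s ≈ 42.6 minutes.

43 minutes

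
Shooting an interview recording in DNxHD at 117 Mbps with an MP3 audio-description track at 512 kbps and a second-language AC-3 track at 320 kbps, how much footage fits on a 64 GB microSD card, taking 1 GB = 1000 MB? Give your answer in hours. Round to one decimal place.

Audio total: 512 + 320 = 832 kbps = 0.832 Mbps.
Total bitrate: 117 + 0.832 = 117.832 Mbps.
Capacity: 64 GB = 512,000 Mb.
Recording time: 512,000 / 117.832 = 4,345 s ≈ 1.21 hours.

1.2 hours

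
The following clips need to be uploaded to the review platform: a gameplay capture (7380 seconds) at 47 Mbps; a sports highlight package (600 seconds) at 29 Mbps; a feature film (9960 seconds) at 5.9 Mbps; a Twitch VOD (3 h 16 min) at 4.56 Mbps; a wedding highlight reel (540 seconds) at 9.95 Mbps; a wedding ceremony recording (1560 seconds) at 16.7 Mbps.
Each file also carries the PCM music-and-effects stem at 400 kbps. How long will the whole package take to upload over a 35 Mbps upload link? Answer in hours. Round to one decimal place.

4.1 hours

Audio: 400 kbps = 0.400 Mbps.
gameplay capture: 47.400 Mbps × 7380 s = 349812.0 Mb
sports highlight package: 29.400 Mbps × 600 s = 17640.0 Mb
feature film: 6.300 Mbps × 9960 s = 62748.0 Mb
Twitch VOD: 4.960 Mbps × 11760 s = 58329.6 Mb
wedding highlight reel: 10.350 Mbps × 540 s = 5589.0 Mb
wedding ceremony recording: 17.100 Mbps × 1560 s = 26676.0 Mb
Total: 520794.6 Mb = 65099.3 MB.
At 35 Mbps: 520794.6 / 35 = 14880 s ≈ 4.13 hours.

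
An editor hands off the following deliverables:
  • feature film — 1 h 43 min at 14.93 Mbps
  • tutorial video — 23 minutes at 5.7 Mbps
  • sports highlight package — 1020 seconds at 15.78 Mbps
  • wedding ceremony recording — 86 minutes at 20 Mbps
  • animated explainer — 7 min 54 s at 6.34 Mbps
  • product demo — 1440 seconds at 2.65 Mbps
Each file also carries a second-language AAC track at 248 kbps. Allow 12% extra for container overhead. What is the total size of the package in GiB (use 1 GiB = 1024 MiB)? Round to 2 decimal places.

Audio: 248 kbps = 0.248 Mbps.
feature film: 15.178 Mbps × 6180 s × 1.12 = 105056.0 Mb
tutorial video: 5.948 Mbps × 1380 s × 1.12 = 9193.2 Mb
sports highlight package: 16.028 Mbps × 1020 s × 1.12 = 18310.4 Mb
wedding ceremony recording: 20.248 Mbps × 5160 s × 1.12 = 117017.2 Mb
animated explainer: 6.588 Mbps × 474 s × 1.12 = 3497.4 Mb
product demo: 2.898 Mbps × 1440 s × 1.12 = 4673.9 Mb
Total: 257748.2 Mb = 32218.5 MB.
= 30.01 GiB.

30.01 GiB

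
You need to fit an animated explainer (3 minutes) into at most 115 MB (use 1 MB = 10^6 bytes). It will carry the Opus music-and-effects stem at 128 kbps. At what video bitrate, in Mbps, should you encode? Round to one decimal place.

Budget: 115 MB = 920.0 Mb.
3 min = 180 s
Total bitrate budget: 920.0 Mb / 180 s = 5.111 Mbps.
Audio: 128 kbps = 0.128 Mbps.
Video: 5.111 − 0.128 = 4.983 Mbps.

5.0 Mbps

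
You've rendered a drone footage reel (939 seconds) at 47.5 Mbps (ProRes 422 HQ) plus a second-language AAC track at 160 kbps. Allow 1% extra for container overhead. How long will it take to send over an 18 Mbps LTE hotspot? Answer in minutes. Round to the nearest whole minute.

Audio: 160 kbps = 0.160 Mbps.
Total bitrate: 47.660 Mbps.
File: 47.660 Mbps × 939 s = 44752.7 Mb.
With 1% container overhead: ×1.01. → 45200.3 Mb.
At 18 Mbps: 45200.3 / 18 = 2511.1 s ≈ 41.9 minutes.

42 minutes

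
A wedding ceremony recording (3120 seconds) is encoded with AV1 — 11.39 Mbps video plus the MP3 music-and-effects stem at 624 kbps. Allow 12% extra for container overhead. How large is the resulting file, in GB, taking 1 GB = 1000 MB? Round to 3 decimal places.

Audio: 624 kbps = 0.624 Mbps.
Total bitrate: 11.39 + 0.624 = 12.014 Mbps.
Stream data: 12.014 Mbps × 3120 s = 37483.7 Mb.
With 12% container overhead: ×1.12.
41,982 Mb ÷ 8 = 5,248 MB → 5.248 GB.

5.248 GB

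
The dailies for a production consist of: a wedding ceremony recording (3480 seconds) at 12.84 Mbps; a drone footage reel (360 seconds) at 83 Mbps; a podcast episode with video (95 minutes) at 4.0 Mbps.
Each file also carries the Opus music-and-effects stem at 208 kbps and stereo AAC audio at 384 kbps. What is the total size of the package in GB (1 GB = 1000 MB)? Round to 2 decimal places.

12.88 GB

Audio total: 208 + 384 = 592 kbps = 0.592 Mbps.
wedding ceremony recording: 13.432 Mbps × 3480 s = 46743.4 Mb
drone footage reel: 83.592 Mbps × 360 s = 30093.1 Mb
podcast episode with video: 4.592 Mbps × 5700 s = 26174.4 Mb
Total: 103010.9 Mb = 12876.4 MB.
= 12.88 GB.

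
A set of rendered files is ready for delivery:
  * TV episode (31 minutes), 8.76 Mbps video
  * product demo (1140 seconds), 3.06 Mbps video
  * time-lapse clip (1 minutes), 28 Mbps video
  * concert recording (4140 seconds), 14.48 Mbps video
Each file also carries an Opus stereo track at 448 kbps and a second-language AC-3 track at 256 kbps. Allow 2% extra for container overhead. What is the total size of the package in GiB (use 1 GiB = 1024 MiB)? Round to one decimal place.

10.3 GiB

Audio total: 448 + 256 = 704 kbps = 0.704 Mbps.
TV episode: 9.464 Mbps × 1860 s × 1.02 = 17955.1 Mb
product demo: 3.764 Mbps × 1140 s × 1.02 = 4376.8 Mb
time-lapse clip: 28.704 Mbps × 60 s × 1.02 = 1756.7 Mb
concert recording: 15.184 Mbps × 4140 s × 1.02 = 64119.0 Mb
Total: 88207.6 Mb = 11025.9 MB.
= 10.27 GiB.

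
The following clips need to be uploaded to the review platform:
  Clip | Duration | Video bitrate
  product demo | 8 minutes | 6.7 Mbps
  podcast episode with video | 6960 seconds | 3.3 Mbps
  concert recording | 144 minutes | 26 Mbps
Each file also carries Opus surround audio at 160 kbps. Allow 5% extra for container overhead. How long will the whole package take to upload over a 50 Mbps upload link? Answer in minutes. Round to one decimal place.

88.7 minutes

Audio: 160 kbps = 0.160 Mbps.
product demo: 6.860 Mbps × 480 s × 1.05 = 3457.4 Mb
podcast episode with video: 3.460 Mbps × 6960 s × 1.05 = 25285.7 Mb
concert recording: 26.160 Mbps × 8640 s × 1.05 = 237323.5 Mb
Total: 266066.6 Mb = 33258.3 MB.
At 50 Mbps: 266066.6 / 50 = 5321 s ≈ 88.7 minutes.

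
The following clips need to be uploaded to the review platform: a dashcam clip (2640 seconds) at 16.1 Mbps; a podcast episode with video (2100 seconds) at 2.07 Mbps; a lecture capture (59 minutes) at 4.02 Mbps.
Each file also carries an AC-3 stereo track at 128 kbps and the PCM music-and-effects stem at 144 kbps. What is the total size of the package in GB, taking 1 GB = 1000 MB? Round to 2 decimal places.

7.92 GB

Audio total: 128 + 144 = 272 kbps = 0.272 Mbps.
dashcam clip: 16.372 Mbps × 2640 s = 43222.1 Mb
podcast episode with video: 2.342 Mbps × 2100 s = 4918.2 Mb
lecture capture: 4.292 Mbps × 3540 s = 15193.7 Mb
Total: 63334.0 Mb = 7916.7 MB.
= 7.917 GB.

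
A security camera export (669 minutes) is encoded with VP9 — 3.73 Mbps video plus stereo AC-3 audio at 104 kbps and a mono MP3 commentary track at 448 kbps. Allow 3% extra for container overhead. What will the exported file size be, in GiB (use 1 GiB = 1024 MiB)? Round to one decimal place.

20.6 GiB

669 min = 40140 s
Audio total: 104 + 448 = 552 kbps = 0.552 Mbps.
Total bitrate: 3.73 + 0.552 = 4.282 Mbps.
Stream data: 4.282 Mbps × 40140 s = 171879.5 Mb.
With 3% container overhead: ×1.03.
177,036 Mb = 22,129,483,050 bytes ÷ 1,073,741,824 = 20.61 GiB.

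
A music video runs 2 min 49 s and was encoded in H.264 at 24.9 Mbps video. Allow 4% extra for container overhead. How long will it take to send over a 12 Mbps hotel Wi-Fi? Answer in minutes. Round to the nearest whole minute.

6 minutes

2 min 49 s = 169 s
File: 24.900 Mbps × 169 s = 4208.1 Mb.
With 4% container overhead: ×1.04. → 4376.4 Mb.
At 12 Mbps: 4376.4 / 12 = 364.7 s ≈ 6.08 minutes.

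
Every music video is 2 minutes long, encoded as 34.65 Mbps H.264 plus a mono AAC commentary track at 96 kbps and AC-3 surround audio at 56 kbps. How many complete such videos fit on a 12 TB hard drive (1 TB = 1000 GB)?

22987

2 min = 120 s
Audio total: 96 + 56 = 152 kbps = 0.152 Mbps.
Total bitrate: 34.802 Mbps.
Per item: 34.802 Mbps × 120 s = 4,176 Mb = 522.0 MB.
Capacity: 12 TB = 96,000,000 Mb; 22987.18 items → 22987 complete.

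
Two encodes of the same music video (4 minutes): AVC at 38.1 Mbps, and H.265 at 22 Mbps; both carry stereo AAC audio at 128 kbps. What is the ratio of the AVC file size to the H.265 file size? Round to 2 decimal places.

4 min = 240 s
Audio: 128 kbps = 0.128 Mbps.
AVC: 38.228 Mbps × 240 s = 9174.7 Mb = 1.147 GB.
H.265: 22.128 Mbps × 240 s = 5310.7 Mb = 0.664 GB.
Ratio: 1.147 / 0.664 = 1.728.

1.73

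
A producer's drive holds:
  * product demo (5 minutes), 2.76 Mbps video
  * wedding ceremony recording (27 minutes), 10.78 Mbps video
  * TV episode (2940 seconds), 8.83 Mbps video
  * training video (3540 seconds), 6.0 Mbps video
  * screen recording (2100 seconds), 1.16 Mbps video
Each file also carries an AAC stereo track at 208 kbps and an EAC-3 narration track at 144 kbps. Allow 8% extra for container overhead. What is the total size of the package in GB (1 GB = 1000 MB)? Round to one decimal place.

Audio total: 208 + 144 = 352 kbps = 0.352 Mbps.
product demo: 3.112 Mbps × 300 s × 1.08 = 1008.3 Mb
wedding ceremony recording: 11.132 Mbps × 1620 s × 1.08 = 19476.5 Mb
TV episode: 9.182 Mbps × 2940 s × 1.08 = 29154.7 Mb
training video: 6.352 Mbps × 3540 s × 1.08 = 24285.0 Mb
screen recording: 1.512 Mbps × 2100 s × 1.08 = 3429.2 Mb
Total: 77353.7 Mb = 9669.2 MB.
= 9.669 GB.

9.7 GB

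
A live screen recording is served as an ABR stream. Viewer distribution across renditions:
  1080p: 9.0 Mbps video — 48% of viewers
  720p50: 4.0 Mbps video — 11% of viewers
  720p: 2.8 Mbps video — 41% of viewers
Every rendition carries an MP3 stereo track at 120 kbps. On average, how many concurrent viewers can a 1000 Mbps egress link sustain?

165

Audio: 120 kbps = 0.120 Mbps.
Average per-viewer bitrate: 0.48×9.120 + 0.11×4.120 + 0.41×2.920 = 6.028 Mbps.
1000 Mbps = 1,000 Mbps; 1,000 / 6.028 = 165.89 → 165.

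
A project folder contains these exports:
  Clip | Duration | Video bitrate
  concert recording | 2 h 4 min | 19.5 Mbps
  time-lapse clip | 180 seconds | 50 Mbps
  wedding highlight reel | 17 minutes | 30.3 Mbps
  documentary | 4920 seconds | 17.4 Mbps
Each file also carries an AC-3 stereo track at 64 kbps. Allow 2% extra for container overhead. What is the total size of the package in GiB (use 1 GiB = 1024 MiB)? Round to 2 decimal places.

32.23 GiB

Audio: 64 kbps = 0.064 Mbps.
concert recording: 19.564 Mbps × 7440 s × 1.02 = 148467.3 Mb
time-lapse clip: 50.064 Mbps × 180 s × 1.02 = 9191.8 Mb
wedding highlight reel: 30.364 Mbps × 1020 s × 1.02 = 31590.7 Mb
documentary: 17.464 Mbps × 4920 s × 1.02 = 87641.3 Mb
Total: 276891.1 Mb = 34611.4 MB.
= 32.23 GiB.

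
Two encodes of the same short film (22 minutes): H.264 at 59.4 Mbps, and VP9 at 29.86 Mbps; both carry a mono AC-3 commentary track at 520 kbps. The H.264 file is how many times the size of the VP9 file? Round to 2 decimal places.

22 min = 1320 s
Audio: 520 kbps = 0.520 Mbps.
H.264: 59.920 Mbps × 1320 s = 79094.4 Mb = 9.887 GB.
VP9: 30.380 Mbps × 1320 s = 40101.6 Mb = 5.013 GB.
Ratio: 9.887 / 5.013 = 1.972.

1.97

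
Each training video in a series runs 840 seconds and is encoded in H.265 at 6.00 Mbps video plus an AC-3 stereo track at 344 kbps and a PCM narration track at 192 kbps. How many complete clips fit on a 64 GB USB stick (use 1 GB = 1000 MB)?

Audio total: 344 + 192 = 536 kbps = 0.536 Mbps.
Total bitrate: 6.536 Mbps.
Per item: 6.536 Mbps × 840 s = 5,490 Mb = 686.3 MB.
Capacity: 64 GB = 512,000 Mb; 93.26 items → 93 complete.

93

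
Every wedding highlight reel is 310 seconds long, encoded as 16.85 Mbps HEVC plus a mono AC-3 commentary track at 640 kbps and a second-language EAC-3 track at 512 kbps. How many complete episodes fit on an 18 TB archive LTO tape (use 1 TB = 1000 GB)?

25803

Audio total: 640 + 512 = 1152 kbps = 1.152 Mbps.
Total bitrate: 18.002 Mbps.
Per item: 18.002 Mbps × 310 s = 5,581 Mb = 697.6 MB.
Capacity: 18 TB = 144,000,000 Mb; 25803.58 items → 25803 complete.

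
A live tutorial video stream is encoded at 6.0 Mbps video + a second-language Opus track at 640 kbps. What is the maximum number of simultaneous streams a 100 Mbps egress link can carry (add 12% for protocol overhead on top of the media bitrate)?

13

Audio: 640 kbps = 0.640 Mbps.
Per-viewer media rate: 6.640 Mbps.
On the wire with 12% overhead: 7.437 Mbps.
100 Mbps = 100.0 Mbps; 100.0 / 7.437 = 13.45 → 13 viewers.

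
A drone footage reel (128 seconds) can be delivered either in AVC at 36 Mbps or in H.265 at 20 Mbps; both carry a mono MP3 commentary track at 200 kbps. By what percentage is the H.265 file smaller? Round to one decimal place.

Audio: 200 kbps = 0.200 Mbps.
AVC: 36.200 Mbps × 128 s = 4633.6 Mb = 0.539 GiB.
H.265: 20.200 Mbps × 128 s = 2585.6 Mb = 0.301 GiB.
Reduction: (1 − 0.301/0.539) × 100 = 44.20%.

44.2%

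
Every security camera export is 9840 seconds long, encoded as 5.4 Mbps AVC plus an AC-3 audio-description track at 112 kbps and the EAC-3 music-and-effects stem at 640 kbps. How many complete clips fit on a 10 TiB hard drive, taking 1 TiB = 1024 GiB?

Audio total: 112 + 640 = 752 kbps = 0.752 Mbps.
Total bitrate: 6.152 Mbps.
Per item: 6.152 Mbps × 9840 s = 60,536 Mb = 7,567 MB.
Capacity: 10 TiB = 87,960,930 Mb; 1453.04 items → 1453 complete.

1453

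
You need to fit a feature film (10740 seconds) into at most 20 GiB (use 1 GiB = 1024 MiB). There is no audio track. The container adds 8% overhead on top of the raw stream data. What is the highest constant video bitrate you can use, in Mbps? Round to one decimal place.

14.8 Mbps

Budget: 20 GiB = 171798.7 Mb.
Stream payload after overhead: 171798.7 / 1.08 = 159072.9 Mb.
Total bitrate budget: 159072.9 Mb / 10740 s = 14.811 Mbps.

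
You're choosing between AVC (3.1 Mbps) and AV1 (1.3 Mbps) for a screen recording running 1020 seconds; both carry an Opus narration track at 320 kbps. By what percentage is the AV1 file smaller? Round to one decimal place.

52.6%

Audio: 320 kbps = 0.320 Mbps.
AVC: 3.420 Mbps × 1020 s = 3488.4 Mb = 436.050 MB.
AV1: 1.620 Mbps × 1020 s = 1652.4 Mb = 206.550 MB.
Reduction: (1 − 206.550/436.050) × 100 = 52.63%.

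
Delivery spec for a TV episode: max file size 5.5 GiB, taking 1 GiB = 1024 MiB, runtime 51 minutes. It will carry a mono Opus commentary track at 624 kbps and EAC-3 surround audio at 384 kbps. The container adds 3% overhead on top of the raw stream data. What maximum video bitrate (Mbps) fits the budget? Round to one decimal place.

14.0 Mbps

Budget: 5.5 GiB = 47244.6 Mb.
Stream payload after overhead: 47244.6 / 1.03 = 45868.6 Mb.
51 min = 3060 s
Total bitrate budget: 45868.6 Mb / 3060 s = 14.990 Mbps.
Audio total: 624 + 384 = 1008 kbps = 1.008 Mbps.
Video: 14.990 − 1.008 = 13.982 Mbps.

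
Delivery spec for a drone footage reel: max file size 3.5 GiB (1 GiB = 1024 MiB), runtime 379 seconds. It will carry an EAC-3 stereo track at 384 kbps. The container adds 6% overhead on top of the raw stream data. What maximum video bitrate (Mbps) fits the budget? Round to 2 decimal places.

Budget: 3.5 GiB = 30064.8 Mb.
Stream payload after overhead: 30064.8 / 1.06 = 28363.0 Mb.
Total bitrate budget: 28363.0 Mb / 379 s = 74.836 Mbps.
Audio: 384 kbps = 0.384 Mbps.
Video: 74.836 − 0.384 = 74.452 Mbps.

74.45 Mbps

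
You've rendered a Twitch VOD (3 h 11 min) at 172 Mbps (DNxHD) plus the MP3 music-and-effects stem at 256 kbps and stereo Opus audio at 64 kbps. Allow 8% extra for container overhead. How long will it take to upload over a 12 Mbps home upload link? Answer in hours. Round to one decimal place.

3 h 11 min = 191 min = 11460 s
Audio total: 256 + 64 = 320 kbps = 0.320 Mbps.
Total bitrate: 172.320 Mbps.
File: 172.320 Mbps × 11460 s = 1974787.2 Mb.
With 8% container overhead: ×1.08. → 2132770.2 Mb.
At 12 Mbps: 2132770.2 / 12 = 177730.8 s ≈ 49.4 hours.

49.4 hours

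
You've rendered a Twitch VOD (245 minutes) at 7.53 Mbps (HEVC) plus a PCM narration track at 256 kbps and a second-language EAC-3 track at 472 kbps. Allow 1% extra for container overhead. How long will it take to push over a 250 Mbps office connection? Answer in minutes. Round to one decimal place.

8.2 minutes

245 min = 14700 s
Audio total: 256 + 472 = 728 kbps = 0.728 Mbps.
Total bitrate: 8.258 Mbps.
File: 8.258 Mbps × 14700 s = 121392.6 Mb.
With 1% container overhead: ×1.01. → 122606.5 Mb.
At 250 Mbps: 122606.5 / 250 = 490.4 s ≈ 8.17 minutes.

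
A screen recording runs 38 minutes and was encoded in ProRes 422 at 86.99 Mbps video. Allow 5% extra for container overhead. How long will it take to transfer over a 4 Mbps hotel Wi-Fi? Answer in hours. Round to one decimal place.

14.5 hours

38 min = 2280 s
File: 86.990 Mbps × 2280 s = 198337.2 Mb.
With 5% container overhead: ×1.05. → 208254.1 Mb.
At 4 Mbps: 208254.1 / 4 = 52063.5 s ≈ 14.5 hours.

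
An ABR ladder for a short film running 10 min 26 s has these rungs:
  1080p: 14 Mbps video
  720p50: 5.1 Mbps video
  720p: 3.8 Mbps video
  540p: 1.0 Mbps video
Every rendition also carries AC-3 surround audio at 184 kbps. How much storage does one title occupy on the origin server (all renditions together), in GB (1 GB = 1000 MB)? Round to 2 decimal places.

1.93 GB

10 min 26 s = 626 s
Audio: 184 kbps = 0.184 Mbps.
Sum of rendition bitrates: (14+0.184) + (5.1+0.184) + (3.8+0.184) + (1.0+0.184) = 24.636 Mbps.
× 626 s = 15,422 Mb = 1,928 MB = 1.928 GB.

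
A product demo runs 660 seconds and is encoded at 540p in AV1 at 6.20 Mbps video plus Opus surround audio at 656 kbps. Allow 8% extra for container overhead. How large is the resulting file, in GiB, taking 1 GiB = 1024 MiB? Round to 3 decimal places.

Audio: 656 kbps = 0.656 Mbps.
Total bitrate: 6.20 + 0.656 = 6.856 Mbps.
Stream data: 6.856 Mbps × 660 s = 4525.0 Mb.
With 8% container overhead: ×1.08.
4,887 Mb = 610,869,600 bytes ÷ 1,073,741,824 = 0.5689 GiB.

0.569 GiB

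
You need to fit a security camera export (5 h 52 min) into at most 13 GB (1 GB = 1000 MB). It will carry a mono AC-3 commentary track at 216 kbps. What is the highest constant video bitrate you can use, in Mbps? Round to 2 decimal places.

Budget: 13 GB = 104000.0 Mb.
5 h 52 min = 352 min = 21120 s
Total bitrate budget: 104000.0 Mb / 21120 s = 4.924 Mbps.
Audio: 216 kbps = 0.216 Mbps.
Video: 4.924 − 0.216 = 4.708 Mbps.

4.71 Mbps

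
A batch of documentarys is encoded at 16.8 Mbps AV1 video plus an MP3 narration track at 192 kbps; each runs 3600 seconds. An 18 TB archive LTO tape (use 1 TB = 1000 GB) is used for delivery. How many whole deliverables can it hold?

Audio: 192 kbps = 0.192 Mbps.
Total bitrate: 16.992 Mbps.
Per item: 16.992 Mbps × 3600 s = 61,171 Mb = 7,646 MB.
Capacity: 18 TB = 144,000,000 Mb; 2354.05 items → 2354 complete.

2354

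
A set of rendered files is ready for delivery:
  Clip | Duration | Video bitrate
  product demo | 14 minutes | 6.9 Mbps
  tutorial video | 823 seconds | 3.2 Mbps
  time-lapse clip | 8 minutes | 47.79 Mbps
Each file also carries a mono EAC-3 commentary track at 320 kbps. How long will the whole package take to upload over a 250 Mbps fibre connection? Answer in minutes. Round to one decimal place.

2.1 minutes

Audio: 320 kbps = 0.320 Mbps.
product demo: 7.220 Mbps × 840 s = 6064.8 Mb
tutorial video: 3.520 Mbps × 823 s = 2897.0 Mb
time-lapse clip: 48.110 Mbps × 480 s = 23092.8 Mb
Total: 32054.6 Mb = 4006.8 MB.
At 250 Mbps: 32054.6 / 250 = 128 s ≈ 2.14 minutes.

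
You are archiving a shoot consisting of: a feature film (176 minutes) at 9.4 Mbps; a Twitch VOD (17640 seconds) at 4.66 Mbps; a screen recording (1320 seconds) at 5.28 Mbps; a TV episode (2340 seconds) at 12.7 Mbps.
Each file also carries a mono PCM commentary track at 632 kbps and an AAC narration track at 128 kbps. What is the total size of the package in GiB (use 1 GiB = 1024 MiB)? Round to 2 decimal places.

28.22 GiB

Audio total: 632 + 128 = 760 kbps = 0.760 Mbps.
feature film: 10.160 Mbps × 10560 s = 107289.6 Mb
Twitch VOD: 5.420 Mbps × 17640 s = 95608.8 Mb
screen recording: 6.040 Mbps × 1320 s = 7972.8 Mb
TV episode: 13.460 Mbps × 2340 s = 31496.4 Mb
Total: 242367.6 Mb = 30296.0 MB.
= 28.22 GiB.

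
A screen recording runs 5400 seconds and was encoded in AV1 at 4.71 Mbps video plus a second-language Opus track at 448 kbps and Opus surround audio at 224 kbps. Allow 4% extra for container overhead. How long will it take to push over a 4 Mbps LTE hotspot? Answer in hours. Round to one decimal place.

2.1 hours

Audio total: 448 + 224 = 672 kbps = 0.672 Mbps.
Total bitrate: 5.382 Mbps.
File: 5.382 Mbps × 5400 s = 29062.8 Mb.
With 4% container overhead: ×1.04. → 30225.3 Mb.
At 4 Mbps: 30225.3 / 4 = 7556.3 s ≈ 2.1 hours.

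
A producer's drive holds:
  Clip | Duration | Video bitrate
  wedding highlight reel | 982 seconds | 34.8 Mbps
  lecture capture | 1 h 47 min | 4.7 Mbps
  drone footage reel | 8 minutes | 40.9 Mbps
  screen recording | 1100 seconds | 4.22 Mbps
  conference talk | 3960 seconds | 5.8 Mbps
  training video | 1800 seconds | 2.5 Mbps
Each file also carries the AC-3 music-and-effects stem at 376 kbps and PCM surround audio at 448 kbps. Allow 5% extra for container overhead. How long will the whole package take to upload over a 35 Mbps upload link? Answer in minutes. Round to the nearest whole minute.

Audio total: 376 + 448 = 824 kbps = 0.824 Mbps.
wedding highlight reel: 35.624 Mbps × 982 s × 1.05 = 36731.9 Mb
lecture capture: 5.524 Mbps × 6420 s × 1.05 = 37237.3 Mb
drone footage reel: 41.724 Mbps × 480 s × 1.05 = 21028.9 Mb
screen recording: 5.044 Mbps × 1100 s × 1.05 = 5825.8 Mb
conference talk: 6.624 Mbps × 3960 s × 1.05 = 27542.6 Mb
training video: 3.324 Mbps × 1800 s × 1.05 = 6282.4 Mb
Total: 134648.9 Mb = 16831.1 MB.
At 35 Mbps: 134648.9 / 35 = 3847 s ≈ 64.1 minutes.

64 minutes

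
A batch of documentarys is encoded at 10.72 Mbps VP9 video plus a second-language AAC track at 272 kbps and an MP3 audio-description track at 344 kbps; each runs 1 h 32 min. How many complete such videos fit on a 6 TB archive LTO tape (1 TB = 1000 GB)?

1 h 32 min = 92 min = 5520 s
Audio total: 272 + 344 = 616 kbps = 0.616 Mbps.
Total bitrate: 11.336 Mbps.
Per item: 11.336 Mbps × 5520 s = 62,575 Mb = 7,822 MB.
Capacity: 6 TB = 48,000,000 Mb; 767.08 items → 767 complete.

767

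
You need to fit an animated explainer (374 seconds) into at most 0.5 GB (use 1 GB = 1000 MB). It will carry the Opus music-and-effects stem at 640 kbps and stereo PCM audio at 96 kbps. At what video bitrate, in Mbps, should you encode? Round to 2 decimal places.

Budget: 0.5 GB = 4000.0 Mb.
Total bitrate budget: 4000.0 Mb / 374 s = 10.695 Mbps.
Audio total: 640 + 96 = 736 kbps = 0.736 Mbps.
Video: 10.695 − 0.736 = 9.959 Mbps.

9.96 Mbps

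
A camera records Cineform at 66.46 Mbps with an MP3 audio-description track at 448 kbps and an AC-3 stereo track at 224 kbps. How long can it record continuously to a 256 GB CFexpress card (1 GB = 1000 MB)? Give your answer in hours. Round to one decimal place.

8.5 hours

Audio total: 448 + 224 = 672 kbps = 0.672 Mbps.
Total bitrate: 66.46 + 0.672 = 67.132 Mbps.
Capacity: 256 GB = 2,048,000 Mb.
Recording time: 2,048,000 / 67.132 = 30,507 s ≈ 8.47 hours.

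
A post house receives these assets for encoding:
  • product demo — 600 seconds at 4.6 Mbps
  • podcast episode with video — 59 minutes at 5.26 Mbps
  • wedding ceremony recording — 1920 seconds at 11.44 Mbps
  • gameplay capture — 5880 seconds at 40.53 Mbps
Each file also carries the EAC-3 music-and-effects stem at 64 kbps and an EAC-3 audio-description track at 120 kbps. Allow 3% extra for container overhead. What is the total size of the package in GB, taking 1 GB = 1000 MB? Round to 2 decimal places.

36.55 GB

Audio total: 64 + 120 = 184 kbps = 0.184 Mbps.
product demo: 4.784 Mbps × 600 s × 1.03 = 2956.5 Mb
podcast episode with video: 5.444 Mbps × 3540 s × 1.03 = 19849.9 Mb
wedding ceremony recording: 11.624 Mbps × 1920 s × 1.03 = 22987.6 Mb
gameplay capture: 40.714 Mbps × 5880 s × 1.03 = 246580.3 Mb
Total: 292374.3 Mb = 36546.8 MB.
= 36.55 GB.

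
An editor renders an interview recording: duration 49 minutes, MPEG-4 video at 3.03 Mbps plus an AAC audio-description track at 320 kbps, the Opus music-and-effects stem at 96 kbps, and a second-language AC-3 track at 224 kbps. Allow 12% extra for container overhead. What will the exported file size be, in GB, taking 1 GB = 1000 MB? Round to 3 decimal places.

1.511 GB

49 min = 2940 s
Audio total: 320 + 96 + 224 = 640 kbps = 0.640 Mbps.
Total bitrate: 3.03 + 0.640 = 3.670 Mbps.
Stream data: 3.670 Mbps × 2940 s = 10789.8 Mb.
With 12% container overhead: ×1.12.
12,085 Mb ÷ 8 = 1,511 MB → 1.511 GB.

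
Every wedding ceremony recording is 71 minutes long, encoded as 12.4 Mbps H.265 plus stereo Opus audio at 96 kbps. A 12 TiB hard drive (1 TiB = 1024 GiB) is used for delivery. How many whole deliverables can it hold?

71 min = 4260 s
Audio: 96 kbps = 0.096 Mbps.
Total bitrate: 12.496 Mbps.
Per item: 12.496 Mbps × 4260 s = 53,233 Mb = 6,654 MB.
Capacity: 12 TiB = 105,553,116 Mb; 1982.85 items → 1982 complete.

1982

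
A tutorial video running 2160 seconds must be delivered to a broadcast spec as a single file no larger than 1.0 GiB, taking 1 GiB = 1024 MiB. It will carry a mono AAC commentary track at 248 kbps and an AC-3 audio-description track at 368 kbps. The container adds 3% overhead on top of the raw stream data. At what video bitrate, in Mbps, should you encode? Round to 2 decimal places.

Budget: 1.0 GiB = 8589.9 Mb.
Stream payload after overhead: 8589.9 / 1.03 = 8339.7 Mb.
Total bitrate budget: 8339.7 Mb / 2160 s = 3.861 Mbps.
Audio total: 248 + 368 = 616 kbps = 0.616 Mbps.
Video: 3.861 − 0.616 = 3.245 Mbps.

3.24 Mbps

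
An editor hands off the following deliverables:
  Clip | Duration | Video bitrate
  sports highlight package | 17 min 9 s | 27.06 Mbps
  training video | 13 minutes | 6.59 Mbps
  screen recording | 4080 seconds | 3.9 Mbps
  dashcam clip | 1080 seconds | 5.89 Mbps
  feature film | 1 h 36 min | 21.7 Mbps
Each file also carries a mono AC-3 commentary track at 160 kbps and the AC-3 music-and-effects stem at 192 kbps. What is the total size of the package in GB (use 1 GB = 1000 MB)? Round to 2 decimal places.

Audio total: 160 + 192 = 352 kbps = 0.352 Mbps.
sports highlight package: 27.412 Mbps × 1029 s = 28206.9 Mb
training video: 6.942 Mbps × 780 s = 5414.8 Mb
screen recording: 4.252 Mbps × 4080 s = 17348.2 Mb
dashcam clip: 6.242 Mbps × 1080 s = 6741.4 Mb
feature film: 22.052 Mbps × 5760 s = 127019.5 Mb
Total: 184730.7 Mb = 23091.3 MB.
= 23.09 GB.

23.09 GB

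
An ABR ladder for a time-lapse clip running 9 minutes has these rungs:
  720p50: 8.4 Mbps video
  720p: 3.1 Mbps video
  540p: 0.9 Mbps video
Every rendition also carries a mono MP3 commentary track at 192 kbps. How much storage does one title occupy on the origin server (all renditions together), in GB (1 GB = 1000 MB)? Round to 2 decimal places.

9 min = 540 s
Audio: 192 kbps = 0.192 Mbps.
Sum of rendition bitrates: (8.4+0.192) + (3.1+0.192) + (0.9+0.192) = 12.976 Mbps.
× 540 s = 7,007 Mb = 875.9 MB = 0.8759 GB.

0.88 GB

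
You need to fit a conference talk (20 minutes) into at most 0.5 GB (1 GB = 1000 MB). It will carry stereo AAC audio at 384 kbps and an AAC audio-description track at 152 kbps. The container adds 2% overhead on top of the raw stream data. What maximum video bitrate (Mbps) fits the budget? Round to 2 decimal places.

2.73 Mbps

Budget: 0.5 GB = 4000.0 Mb.
Stream payload after overhead: 4000.0 / 1.02 = 3921.6 Mb.
20 min = 1200 s
Total bitrate budget: 3921.6 Mb / 1200 s = 3.268 Mbps.
Audio total: 384 + 152 = 536 kbps = 0.536 Mbps.
Video: 3.268 − 0.536 = 2.732 Mbps.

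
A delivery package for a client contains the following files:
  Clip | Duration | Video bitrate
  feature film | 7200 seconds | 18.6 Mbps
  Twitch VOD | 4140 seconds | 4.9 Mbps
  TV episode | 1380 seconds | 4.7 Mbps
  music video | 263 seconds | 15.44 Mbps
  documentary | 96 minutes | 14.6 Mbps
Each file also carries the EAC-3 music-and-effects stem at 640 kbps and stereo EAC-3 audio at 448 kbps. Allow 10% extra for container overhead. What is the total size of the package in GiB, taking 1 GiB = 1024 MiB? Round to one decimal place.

34.5 GiB

Audio total: 640 + 448 = 1088 kbps = 1.088 Mbps.
feature film: 19.688 Mbps × 7200 s × 1.10 = 155929.0 Mb
Twitch VOD: 5.988 Mbps × 4140 s × 1.10 = 27269.4 Mb
TV episode: 5.788 Mbps × 1380 s × 1.10 = 8786.2 Mb
music video: 16.528 Mbps × 263 s × 1.10 = 4781.6 Mb
documentary: 15.688 Mbps × 5760 s × 1.10 = 99399.2 Mb
Total: 296165.2 Mb = 37020.7 MB.
= 34.48 GiB.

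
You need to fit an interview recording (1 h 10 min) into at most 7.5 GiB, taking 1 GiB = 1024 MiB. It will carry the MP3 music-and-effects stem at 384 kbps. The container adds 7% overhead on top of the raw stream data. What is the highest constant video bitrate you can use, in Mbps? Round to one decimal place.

Budget: 7.5 GiB = 64424.5 Mb.
Stream payload after overhead: 64424.5 / 1.07 = 60209.8 Mb.
1 h 10 min = 70 min = 4200 s
Total bitrate budget: 60209.8 Mb / 4200 s = 14.336 Mbps.
Audio: 384 kbps = 0.384 Mbps.
Video: 14.336 − 0.384 = 13.952 Mbps.

14.0 Mbps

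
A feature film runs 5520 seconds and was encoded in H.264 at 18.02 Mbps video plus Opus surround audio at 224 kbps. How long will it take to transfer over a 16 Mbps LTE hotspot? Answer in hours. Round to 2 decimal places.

Audio: 224 kbps = 0.224 Mbps.
Total bitrate: 18.244 Mbps.
File: 18.244 Mbps × 5520 s = 100706.9 Mb.
At 16 Mbps: 100706.9 / 16 = 6294.2 s ≈ 1.75 hours.

1.75 hours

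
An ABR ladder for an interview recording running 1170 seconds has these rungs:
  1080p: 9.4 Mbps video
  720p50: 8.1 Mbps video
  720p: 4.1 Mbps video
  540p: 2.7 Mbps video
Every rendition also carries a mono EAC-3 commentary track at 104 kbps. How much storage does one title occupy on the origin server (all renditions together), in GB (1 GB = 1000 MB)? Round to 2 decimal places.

3.61 GB

Audio: 104 kbps = 0.104 Mbps.
Sum of rendition bitrates: (9.4+0.104) + (8.1+0.104) + (4.1+0.104) + (2.7+0.104) = 24.716 Mbps.
× 1170 s = 28,918 Mb = 3,615 MB = 3.615 GB.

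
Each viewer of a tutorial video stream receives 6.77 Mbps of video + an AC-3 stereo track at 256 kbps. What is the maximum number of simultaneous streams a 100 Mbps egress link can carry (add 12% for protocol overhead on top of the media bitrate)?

12

Audio: 256 kbps = 0.256 Mbps.
Per-viewer media rate: 7.026 Mbps.
On the wire with 12% overhead: 7.869 Mbps.
100 Mbps = 100.0 Mbps; 100.0 / 7.869 = 12.71 → 12 viewers.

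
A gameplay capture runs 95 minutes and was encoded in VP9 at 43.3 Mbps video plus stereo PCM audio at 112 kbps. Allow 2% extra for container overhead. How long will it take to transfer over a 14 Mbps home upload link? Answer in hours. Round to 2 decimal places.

95 min = 5700 s
Audio: 112 kbps = 0.112 Mbps.
Total bitrate: 43.412 Mbps.
File: 43.412 Mbps × 5700 s = 247448.4 Mb.
With 2% container overhead: ×1.02. → 252397.4 Mb.
At 14 Mbps: 252397.4 / 14 = 18028.4 s ≈ 5.01 hours.

5.01 hours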